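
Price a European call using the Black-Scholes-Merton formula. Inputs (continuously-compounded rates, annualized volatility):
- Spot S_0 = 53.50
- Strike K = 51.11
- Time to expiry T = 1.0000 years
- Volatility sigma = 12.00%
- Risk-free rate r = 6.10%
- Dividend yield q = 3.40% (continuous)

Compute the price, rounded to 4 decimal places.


d1 = (ln(S/K) + (r - q + 0.5*sigma^2) * T) / (sigma * sqrt(T)) = 0.66584568
d2 = d1 - sigma * sqrt(T) = 0.54584568
exp(-rT) = 0.94082324; exp(-qT) = 0.96657150
C = S_0 * exp(-qT) * N(d1) - K * exp(-rT) * N(d2)
N(d1) = 0.74724513; N(d2) = 0.70741399
C = 53.5000 * 0.96657150 * 0.74724513 - 51.1100 * 0.94082324 * 0.70741399 = 4.6249

Answer: Price = 4.6249


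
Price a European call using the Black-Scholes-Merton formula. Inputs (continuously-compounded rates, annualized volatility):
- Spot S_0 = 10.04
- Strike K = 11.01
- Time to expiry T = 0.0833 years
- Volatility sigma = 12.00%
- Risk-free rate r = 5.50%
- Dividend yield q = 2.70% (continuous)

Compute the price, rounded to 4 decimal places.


Answer: Price = 0.0005

Derivation:
d1 = (ln(S/K) + (r - q + 0.5*sigma^2) * T) / (sigma * sqrt(T)) = -2.57823097
d2 = d1 - sigma * sqrt(T) = -2.61286506
exp(-rT) = 0.99542898; exp(-qT) = 0.99775343
C = S_0 * exp(-qT) * N(d1) - K * exp(-rT) * N(d2)
N(d1) = 0.00496538; N(d2) = 0.00448934
C = 10.0400 * 0.99775343 * 0.00496538 - 11.0100 * 0.99542898 * 0.00448934 = 0.0005


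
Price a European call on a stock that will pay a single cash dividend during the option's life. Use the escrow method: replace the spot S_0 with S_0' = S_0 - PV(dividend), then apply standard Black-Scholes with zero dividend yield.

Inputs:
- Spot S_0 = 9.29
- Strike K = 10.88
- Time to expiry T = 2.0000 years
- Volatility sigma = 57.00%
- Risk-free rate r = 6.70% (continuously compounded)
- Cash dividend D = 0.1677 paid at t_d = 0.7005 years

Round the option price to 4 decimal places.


PV(D) = D * exp(-r * t_d) = 0.1677 * 0.95415085 = 0.16001110
S_0' = S_0 - PV(D) = 9.2900 - 0.16001110 = 9.12998890
d1 = (ln(S_0'/K) + (r + sigma^2/2)*T) / (sigma*sqrt(T)) = 0.35174002
d2 = d1 - sigma*sqrt(T) = -0.45436171
exp(-rT) = 0.87459006
N(d1) = 0.63748338; N(d2) = 0.32478425
C = S_0' * N(d1) - K * exp(-rT) * N(d2) = 9.12998890 * 0.63748338 - 10.8800 * 0.87459006 * 0.32478425 = 2.7297

Answer: Price = 2.7297


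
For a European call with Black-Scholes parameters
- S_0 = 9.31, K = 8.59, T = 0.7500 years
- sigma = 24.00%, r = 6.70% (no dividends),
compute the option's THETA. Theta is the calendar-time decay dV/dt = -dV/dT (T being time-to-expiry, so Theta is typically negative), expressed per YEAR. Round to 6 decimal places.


d1 = 0.7329478761; d2 = 0.5251017792
phi(d1) = 0.3049690973; exp(-qT) = 1.0000000000; exp(-rT) = 0.9509916469
Theta = -S*exp(-qT)*phi(d1)*sigma/(2*sqrt(T)) - r*K*exp(-rT)*N(d2) + q*S*exp(-qT)*N(d1)
N(d1) = 0.7682048894; N(d2) = 0.7002437803; sqrt(T) = 0.8660254038
Term 1 = -9.3100 * 1.0000000000 * 0.3049690973 * 0.2400 / (2 * 0.8660254038) = -0.3934197242
Term 2 = -0.0670 * 8.5900 * 0.9509916469 * 0.7002437803 = -0.3832603826
Term 3 = 0 (no dividend yield, q = 0)
Theta = -0.3934197242 + (-0.3832603826) + (0.0000000000) = -0.776680

Answer: Theta = -0.776680


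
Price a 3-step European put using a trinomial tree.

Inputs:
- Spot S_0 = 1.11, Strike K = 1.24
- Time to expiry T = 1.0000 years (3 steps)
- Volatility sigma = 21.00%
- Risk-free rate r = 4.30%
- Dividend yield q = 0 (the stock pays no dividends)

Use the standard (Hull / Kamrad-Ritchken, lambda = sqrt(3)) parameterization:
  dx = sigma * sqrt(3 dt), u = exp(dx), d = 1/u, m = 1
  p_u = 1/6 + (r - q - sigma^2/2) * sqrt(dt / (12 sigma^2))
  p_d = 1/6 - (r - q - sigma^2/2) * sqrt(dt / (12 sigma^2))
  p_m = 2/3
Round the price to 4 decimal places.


dt = T/N = 0.333333; dx = sigma*sqrt(3*dt) = 0.210000
u = exp(dx) = 1.233678; d = 1/u = 0.810584
p_u = 0.183294, p_m = 0.666667, p_d = 0.150040
Discount per step: exp(-r*dt) = 0.985769
Stock lattice S(k, j) with j the centered position index:
  k=0: S(0,+0) = 1.1100
  k=1: S(1,-1) = 0.8997; S(1,+0) = 1.1100; S(1,+1) = 1.3694
  k=2: S(2,-2) = 0.7293; S(2,-1) = 0.8997; S(2,+0) = 1.1100; S(2,+1) = 1.3694; S(2,+2) = 1.6894
  k=3: S(3,-3) = 0.5912; S(3,-2) = 0.7293; S(3,-1) = 0.8997; S(3,+0) = 1.1100; S(3,+1) = 1.3694; S(3,+2) = 1.6894; S(3,+3) = 2.0841
Terminal payoffs V(N, j) = max(K - S_T, 0):
  V(3,-3) = 0.648823; V(3,-2) = 0.510678; V(3,-1) = 0.340251; V(3,+0) = 0.130000; V(3,+1) = 0.000000; V(3,+2) = 0.000000; V(3,+3) = 0.000000
Backward induction: V(k, j) = exp(-r*dt) * [p_u * V(k+1, j+1) + p_m * V(k+1, j) + p_d * V(k+1, j-1)]
  V(2,-2) = exp(-r*dt) * [p_u*0.340251 + p_m*0.510678 + p_d*0.648823] = 0.493049
  V(2,-1) = exp(-r*dt) * [p_u*0.130000 + p_m*0.340251 + p_d*0.510678] = 0.322627
  V(2,+0) = exp(-r*dt) * [p_u*0.000000 + p_m*0.130000 + p_d*0.340251] = 0.135758
  V(2,+1) = exp(-r*dt) * [p_u*0.000000 + p_m*0.000000 + p_d*0.130000] = 0.019228
  V(2,+2) = exp(-r*dt) * [p_u*0.000000 + p_m*0.000000 + p_d*0.000000] = 0.000000
  V(1,-1) = exp(-r*dt) * [p_u*0.135758 + p_m*0.322627 + p_d*0.493049] = 0.309477
  V(1,+0) = exp(-r*dt) * [p_u*0.019228 + p_m*0.135758 + p_d*0.322627] = 0.140409
  V(1,+1) = exp(-r*dt) * [p_u*0.000000 + p_m*0.019228 + p_d*0.135758] = 0.032715
  V(0,+0) = exp(-r*dt) * [p_u*0.032715 + p_m*0.140409 + p_d*0.309477] = 0.143958

Answer: Price = V(0,0) = 0.1440


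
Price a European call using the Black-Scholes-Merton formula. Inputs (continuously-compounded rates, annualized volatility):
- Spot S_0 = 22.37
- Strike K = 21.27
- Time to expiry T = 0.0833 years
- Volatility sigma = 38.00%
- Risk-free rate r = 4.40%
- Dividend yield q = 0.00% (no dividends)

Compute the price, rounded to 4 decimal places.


d1 = (ln(S/K) + (r - q + 0.5*sigma^2) * T) / (sigma * sqrt(T)) = 0.54800839
d2 = d1 - sigma * sqrt(T) = 0.43833378
exp(-rT) = 0.99634151; exp(-qT) = 1.00000000
C = S_0 * exp(-qT) * N(d1) - K * exp(-rT) * N(d2)
N(d1) = 0.70815693; N(d2) = 0.66942783
C = 22.3700 * 1.00000000 * 0.70815693 - 21.2700 * 0.99634151 * 0.66942783 = 1.6548

Answer: Price = 1.6548


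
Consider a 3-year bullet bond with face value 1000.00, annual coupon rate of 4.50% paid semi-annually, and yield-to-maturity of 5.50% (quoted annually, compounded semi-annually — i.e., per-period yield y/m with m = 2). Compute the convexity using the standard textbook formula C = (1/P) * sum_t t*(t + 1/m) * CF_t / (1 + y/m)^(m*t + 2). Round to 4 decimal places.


Coupon per period c = face * coupon_rate / m = 22.500000
Periods per year m = 2; per-period yield y/m = 0.027500
Number of cashflows N = 6
Cashflows (t years, CF_t, discount factor 1/(1+y/m)^(m*t), PV):
  t = 0.5000: CF_t = 22.500000, DF = 0.973236, PV = 21.897810
  t = 1.0000: CF_t = 22.500000, DF = 0.947188, PV = 21.311737
  t = 1.5000: CF_t = 22.500000, DF = 0.921838, PV = 20.741350
  t = 2.0000: CF_t = 22.500000, DF = 0.897166, PV = 20.186229
  t = 2.5000: CF_t = 22.500000, DF = 0.873154, PV = 19.645965
  t = 3.0000: CF_t = 1022.500000, DF = 0.849785, PV = 868.905074
Price P = sum_t PV_t = 972.688166
Convexity numerator sum_t t*(t + 1/m) * CF_t / (1+y/m)^(m*t + 2):
  t = 0.5000: term = 10.370675
  t = 1.0000: term = 30.279344
  t = 1.5000: term = 58.937895
  t = 2.0000: term = 95.600803
  t = 2.5000: term = 139.563216
  t = 3.0000: term = 8641.675840
Convexity = (1/P) * sum = 8976.427772 / 972.688166 = 9.228474

Answer: Convexity = 9.2285


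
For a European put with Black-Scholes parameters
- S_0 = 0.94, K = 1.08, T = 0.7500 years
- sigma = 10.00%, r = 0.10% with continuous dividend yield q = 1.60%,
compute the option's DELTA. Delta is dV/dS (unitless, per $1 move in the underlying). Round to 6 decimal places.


Answer: Delta = -0.943077

Derivation:
d1 = -1.6897477166; d2 = -1.7763502570
phi(d1) = 0.0956975859; exp(-qT) = 0.9880717129; exp(-rT) = 0.9992502812
N(-d1) = 0.9544618849
Delta = -exp(-qT) * N(-d1) = -0.9880717129 * 0.9544618849 = -0.943077


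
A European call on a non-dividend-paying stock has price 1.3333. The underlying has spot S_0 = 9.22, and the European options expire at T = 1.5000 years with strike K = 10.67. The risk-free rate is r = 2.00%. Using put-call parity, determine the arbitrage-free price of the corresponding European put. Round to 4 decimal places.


Answer: Put price = 2.4680

Derivation:
Put-call parity: C - P = S_0 * exp(-qT) - K * exp(-rT).
S_0 * exp(-qT) = 9.2200 * 1.00000000 = 9.22000000
K * exp(-rT) = 10.6700 * 0.97044553 = 10.35465384
P = C - S*exp(-qT) + K*exp(-rT)
P = 1.3333 - 9.22000000 + 10.35465384 = 2.4680


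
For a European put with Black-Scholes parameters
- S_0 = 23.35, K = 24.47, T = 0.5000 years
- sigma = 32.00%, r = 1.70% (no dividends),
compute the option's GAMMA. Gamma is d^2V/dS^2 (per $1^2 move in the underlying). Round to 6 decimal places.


Answer: Gamma = 0.075387

Derivation:
d1 = -0.0563515197; d2 = -0.2826256896
phi(d1) = 0.3983093636; exp(-qT) = 1.0000000000; exp(-rT) = 0.9915360229
Gamma = exp(-qT) * phi(d1) / (S * sigma * sqrt(T)) = 1.0000000000 * 0.3983093636 / (23.3500 * 0.3200 * 0.7071067812) = 0.075387


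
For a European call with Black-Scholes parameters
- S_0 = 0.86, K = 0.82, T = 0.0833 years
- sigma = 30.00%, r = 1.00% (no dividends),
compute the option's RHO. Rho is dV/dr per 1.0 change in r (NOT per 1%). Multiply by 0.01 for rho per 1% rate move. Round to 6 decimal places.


d1 = 0.6029845522; d2 = 0.5163993341
phi(d1) = 0.3326269397; exp(-qT) = 1.0000000000; exp(-rT) = 0.9991673468
N(d2) = 0.6972122346
Rho = K*T*exp(-rT)*N(d2) = 0.8200 * 0.0833 * 0.9991673468 * 0.6972122346 = 0.047584

Answer: Rho = 0.047584


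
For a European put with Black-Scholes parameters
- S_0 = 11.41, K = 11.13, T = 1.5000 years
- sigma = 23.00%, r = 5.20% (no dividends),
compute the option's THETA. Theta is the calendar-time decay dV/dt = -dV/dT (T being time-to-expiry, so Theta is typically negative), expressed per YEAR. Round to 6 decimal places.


Answer: Theta = -0.155893

Derivation:
d1 = 0.5059474263; d2 = 0.2242561059
phi(d1) = 0.3510137325; exp(-qT) = 1.0000000000; exp(-rT) = 0.9249644265
Theta = -S*exp(-qT)*phi(d1)*sigma/(2*sqrt(T)) + r*K*exp(-rT)*N(-d2) - q*S*exp(-qT)*N(-d1)
N(-d1) = 0.3064467787; N(-d2) = 0.4112790144; sqrt(T) = 1.2247448714
Term 1 = -11.4100 * 1.0000000000 * 0.3510137325 * 0.2300 / (2 * 1.2247448714) = -0.3760641746
Term 2 = 0.0520 * 11.1300 * 0.9249644265 * 0.4112790144 = 0.2201709866
Term 3 = 0 (no dividend yield, q = 0)
Theta = -0.3760641746 + (0.2201709866) + (0.0000000000) = -0.155893


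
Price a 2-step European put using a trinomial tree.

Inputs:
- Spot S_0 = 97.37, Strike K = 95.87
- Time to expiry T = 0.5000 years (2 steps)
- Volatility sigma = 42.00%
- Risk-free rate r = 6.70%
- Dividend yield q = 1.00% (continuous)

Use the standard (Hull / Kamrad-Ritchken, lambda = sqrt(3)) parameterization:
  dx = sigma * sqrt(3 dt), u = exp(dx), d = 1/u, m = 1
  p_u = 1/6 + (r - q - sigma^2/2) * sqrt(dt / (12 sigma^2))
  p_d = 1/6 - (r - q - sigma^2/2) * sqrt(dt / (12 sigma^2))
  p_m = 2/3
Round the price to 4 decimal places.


dt = T/N = 0.250000; dx = sigma*sqrt(3*dt) = 0.363731
u = exp(dx) = 1.438687; d = 1/u = 0.695078
p_u = 0.155944, p_m = 0.666667, p_d = 0.177389
Discount per step: exp(-r*dt) = 0.983390
Stock lattice S(k, j) with j the centered position index:
  k=0: S(0,+0) = 97.3700
  k=1: S(1,-1) = 67.6798; S(1,+0) = 97.3700; S(1,+1) = 140.0849
  k=2: S(2,-2) = 47.0428; S(2,-1) = 67.6798; S(2,+0) = 97.3700; S(2,+1) = 140.0849; S(2,+2) = 201.5383
Terminal payoffs V(N, j) = max(K - S_T, 0):
  V(2,-2) = 48.827248; V(2,-1) = 28.190219; V(2,+0) = 0.000000; V(2,+1) = 0.000000; V(2,+2) = 0.000000
Backward induction: V(k, j) = exp(-r*dt) * [p_u * V(k+1, j+1) + p_m * V(k+1, j) + p_d * V(k+1, j-1)]
  V(1,-1) = exp(-r*dt) * [p_u*0.000000 + p_m*28.190219 + p_d*48.827248] = 26.998851
  V(1,+0) = exp(-r*dt) * [p_u*0.000000 + p_m*0.000000 + p_d*28.190219] = 4.917568
  V(1,+1) = exp(-r*dt) * [p_u*0.000000 + p_m*0.000000 + p_d*0.000000] = 0.000000
  V(0,+0) = exp(-r*dt) * [p_u*0.000000 + p_m*4.917568 + p_d*26.998851] = 7.933667

Answer: Price = V(0,0) = 7.9337


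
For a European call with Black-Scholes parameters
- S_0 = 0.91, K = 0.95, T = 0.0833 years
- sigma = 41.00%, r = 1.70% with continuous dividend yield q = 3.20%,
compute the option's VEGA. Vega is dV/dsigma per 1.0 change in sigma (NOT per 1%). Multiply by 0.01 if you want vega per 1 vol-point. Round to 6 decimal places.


d1 = -0.3149204253; d2 = -0.4332535567
phi(d1) = 0.3796422298; exp(-qT) = 0.9973379496; exp(-rT) = 0.9985849022
Vega = S * exp(-qT) * phi(d1) * sqrt(T) = 0.9100 * 0.9973379496 * 0.3796422298 * 0.2886173938 = 0.099444

Answer: Vega = 0.099444


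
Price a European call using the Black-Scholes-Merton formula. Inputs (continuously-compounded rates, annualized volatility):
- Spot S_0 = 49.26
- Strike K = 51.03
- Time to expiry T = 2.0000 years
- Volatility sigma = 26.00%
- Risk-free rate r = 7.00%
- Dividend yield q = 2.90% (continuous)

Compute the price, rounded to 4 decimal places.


d1 = (ln(S/K) + (r - q + 0.5*sigma^2) * T) / (sigma * sqrt(T)) = 0.31085148
d2 = d1 - sigma * sqrt(T) = -0.05684405
exp(-rT) = 0.86935824; exp(-qT) = 0.94364995
C = S_0 * exp(-qT) * N(d1) - K * exp(-rT) * N(d2)
N(d1) = 0.62204323; N(d2) = 0.47733471
C = 49.2600 * 0.94364995 * 0.62204323 - 51.0300 * 0.86935824 * 0.47733471 = 7.7390

Answer: Price = 7.7390


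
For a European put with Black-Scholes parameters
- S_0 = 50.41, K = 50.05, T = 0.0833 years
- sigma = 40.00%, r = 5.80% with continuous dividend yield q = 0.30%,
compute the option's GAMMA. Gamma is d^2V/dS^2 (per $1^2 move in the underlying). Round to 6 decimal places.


d1 = 0.1594893684; d2 = 0.0440424108
phi(d1) = 0.3939004910; exp(-qT) = 0.9997501312; exp(-rT) = 0.9951802524
Gamma = exp(-qT) * phi(d1) / (S * sigma * sqrt(T)) = 0.9997501312 * 0.3939004910 / (50.4100 * 0.4000 * 0.2886173938) = 0.067667

Answer: Gamma = 0.067667


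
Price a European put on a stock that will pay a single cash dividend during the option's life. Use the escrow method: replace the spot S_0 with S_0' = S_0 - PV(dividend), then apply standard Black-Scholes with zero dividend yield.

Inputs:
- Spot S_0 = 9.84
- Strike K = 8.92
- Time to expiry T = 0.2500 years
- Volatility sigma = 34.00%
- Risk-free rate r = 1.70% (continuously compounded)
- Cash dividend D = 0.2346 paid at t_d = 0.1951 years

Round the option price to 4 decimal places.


Answer: Price = 0.3294

Derivation:
PV(D) = D * exp(-r * t_d) = 0.2346 * 0.99668879 = 0.23382319
S_0' = S_0 - PV(D) = 9.8400 - 0.23382319 = 9.60617681
d1 = (ln(S_0'/K) + (r + sigma^2/2)*T) / (sigma*sqrt(T)) = 0.54594331
d2 = d1 - sigma*sqrt(T) = 0.37594331
exp(-rT) = 0.99575902
N(-d1) = 0.29255245; N(-d2) = 0.35347952
P = K * exp(-rT) * N(-d2) - S_0' * N(-d1) = 8.9200 * 0.99575902 * 0.35347952 - 9.60617681 * 0.29255245 = 0.3294


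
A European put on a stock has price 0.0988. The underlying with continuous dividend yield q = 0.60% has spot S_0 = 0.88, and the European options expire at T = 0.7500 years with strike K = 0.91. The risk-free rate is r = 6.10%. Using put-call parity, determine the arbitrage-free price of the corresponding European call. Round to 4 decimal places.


Answer: Call price = 0.1055

Derivation:
Put-call parity: C - P = S_0 * exp(-qT) - K * exp(-rT).
S_0 * exp(-qT) = 0.8800 * 0.99551011 = 0.87604890
K * exp(-rT) = 0.9100 * 0.95528075 = 0.86930548
C = P + S*exp(-qT) - K*exp(-rT)
C = 0.0988 + 0.87604890 - 0.86930548 = 0.1055


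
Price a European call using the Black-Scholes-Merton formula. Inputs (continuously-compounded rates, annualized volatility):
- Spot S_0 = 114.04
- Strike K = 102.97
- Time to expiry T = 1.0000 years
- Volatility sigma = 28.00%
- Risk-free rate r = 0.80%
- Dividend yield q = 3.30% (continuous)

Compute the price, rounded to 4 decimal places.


Answer: Price = 16.3661

Derivation:
d1 = (ln(S/K) + (r - q + 0.5*sigma^2) * T) / (sigma * sqrt(T)) = 0.41539850
d2 = d1 - sigma * sqrt(T) = 0.13539850
exp(-rT) = 0.99203191; exp(-qT) = 0.96753856
C = S_0 * exp(-qT) * N(d1) - K * exp(-rT) * N(d2)
N(d1) = 0.66107490; N(d2) = 0.55385160
C = 114.0400 * 0.96753856 * 0.66107490 - 102.9700 * 0.99203191 * 0.55385160 = 16.3661


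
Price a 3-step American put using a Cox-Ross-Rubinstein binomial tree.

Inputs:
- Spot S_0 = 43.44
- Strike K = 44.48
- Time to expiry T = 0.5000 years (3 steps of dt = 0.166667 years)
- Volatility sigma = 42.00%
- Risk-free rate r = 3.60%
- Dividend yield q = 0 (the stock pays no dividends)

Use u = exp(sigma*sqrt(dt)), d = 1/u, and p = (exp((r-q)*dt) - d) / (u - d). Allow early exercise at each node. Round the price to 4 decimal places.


dt = T/N = 0.166667
u = exp(sigma*sqrt(dt)) = 1.187042; d = 1/u = 0.842430
p = (exp((r-q)*dt) - d) / (u - d) = 0.474702
Discount per step: exp(-r*dt) = 0.994018
Stock lattice S(k, i) with i counting down-moves:
  k=0: S(0,0) = 43.4400
  k=1: S(1,0) = 51.5651; S(1,1) = 36.5952
  k=2: S(2,0) = 61.2099; S(2,1) = 43.4400; S(2,2) = 30.8289
  k=3: S(3,0) = 72.6587; S(3,1) = 51.5651; S(3,2) = 36.5952; S(3,3) = 25.9712
Terminal payoffs V(N, i) = max(K - S_T, 0):
  V(3,0) = 0.000000; V(3,1) = 0.000000; V(3,2) = 7.884825; V(3,3) = 18.508810
Backward induction: V(k, i) = exp(-r*dt) * [p * V(k+1, i) + (1-p) * V(k+1, i+1)]; then take max(V_cont, immediate exercise) for American.
  V(2,0) = exp(-r*dt) * [p*0.000000 + (1-p)*0.000000] = 0.000000; exercise = 0.000000; V(2,0) = max -> 0.000000
  V(2,1) = exp(-r*dt) * [p*0.000000 + (1-p)*7.884825] = 4.117107; exercise = 1.040000; V(2,1) = max -> 4.117107
  V(2,2) = exp(-r*dt) * [p*7.884825 + (1-p)*18.508810] = 13.385033; exercise = 13.651114; V(2,2) = max -> 13.651114
  V(1,0) = exp(-r*dt) * [p*0.000000 + (1-p)*4.117107] = 2.149771; exercise = 0.000000; V(1,0) = max -> 2.149771
  V(1,1) = exp(-r*dt) * [p*4.117107 + (1-p)*13.651114] = 9.070715; exercise = 7.884825; V(1,1) = max -> 9.070715
  V(0,0) = exp(-r*dt) * [p*2.149771 + (1-p)*9.070715] = 5.750722; exercise = 1.040000; V(0,0) = max -> 5.750722

Answer: Price = V(0,0) = 5.7507


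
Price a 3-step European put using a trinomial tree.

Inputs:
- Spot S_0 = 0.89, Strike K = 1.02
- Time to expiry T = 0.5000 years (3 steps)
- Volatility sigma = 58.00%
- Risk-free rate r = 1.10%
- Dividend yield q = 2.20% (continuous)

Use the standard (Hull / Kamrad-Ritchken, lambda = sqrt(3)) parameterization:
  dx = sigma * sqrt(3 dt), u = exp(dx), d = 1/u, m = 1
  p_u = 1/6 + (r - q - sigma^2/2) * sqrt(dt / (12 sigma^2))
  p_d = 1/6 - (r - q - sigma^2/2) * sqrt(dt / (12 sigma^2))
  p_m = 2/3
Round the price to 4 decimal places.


dt = T/N = 0.166667; dx = sigma*sqrt(3*dt) = 0.410122
u = exp(dx) = 1.507002; d = 1/u = 0.663569
p_u = 0.130255, p_m = 0.666667, p_d = 0.203079
Discount per step: exp(-r*dt) = 0.998168
Stock lattice S(k, j) with j the centered position index:
  k=0: S(0,+0) = 0.8900
  k=1: S(1,-1) = 0.5906; S(1,+0) = 0.8900; S(1,+1) = 1.3412
  k=2: S(2,-2) = 0.3919; S(2,-1) = 0.5906; S(2,+0) = 0.8900; S(2,+1) = 1.3412; S(2,+2) = 2.0212
  k=3: S(3,-3) = 0.2600; S(3,-2) = 0.3919; S(3,-1) = 0.5906; S(3,+0) = 0.8900; S(3,+1) = 1.3412; S(3,+2) = 2.0212; S(3,+3) = 3.0460
Terminal payoffs V(N, j) = max(K - S_T, 0):
  V(3,-3) = 0.759955; V(3,-2) = 0.628111; V(3,-1) = 0.429423; V(3,+0) = 0.130000; V(3,+1) = 0.000000; V(3,+2) = 0.000000; V(3,+3) = 0.000000
Backward induction: V(k, j) = exp(-r*dt) * [p_u * V(k+1, j+1) + p_m * V(k+1, j) + p_d * V(k+1, j-1)]
  V(2,-2) = exp(-r*dt) * [p_u*0.429423 + p_m*0.628111 + p_d*0.759955] = 0.627854
  V(2,-1) = exp(-r*dt) * [p_u*0.130000 + p_m*0.429423 + p_d*0.628111] = 0.429982
  V(2,+0) = exp(-r*dt) * [p_u*0.000000 + p_m*0.130000 + p_d*0.429423] = 0.173555
  V(2,+1) = exp(-r*dt) * [p_u*0.000000 + p_m*0.000000 + p_d*0.130000] = 0.026352
  V(2,+2) = exp(-r*dt) * [p_u*0.000000 + p_m*0.000000 + p_d*0.000000] = 0.000000
  V(1,-1) = exp(-r*dt) * [p_u*0.173555 + p_m*0.429982 + p_d*0.627854] = 0.435965
  V(1,+0) = exp(-r*dt) * [p_u*0.026352 + p_m*0.173555 + p_d*0.429982] = 0.206078
  V(1,+1) = exp(-r*dt) * [p_u*0.000000 + p_m*0.026352 + p_d*0.173555] = 0.052716
  V(0,+0) = exp(-r*dt) * [p_u*0.052716 + p_m*0.206078 + p_d*0.435965] = 0.232360

Answer: Price = V(0,0) = 0.2324


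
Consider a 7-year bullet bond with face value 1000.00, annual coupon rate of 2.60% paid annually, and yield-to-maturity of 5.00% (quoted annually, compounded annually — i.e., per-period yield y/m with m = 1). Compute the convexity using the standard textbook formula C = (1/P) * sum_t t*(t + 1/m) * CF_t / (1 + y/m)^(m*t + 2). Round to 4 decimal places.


Answer: Convexity = 45.4472

Derivation:
Coupon per period c = face * coupon_rate / m = 26.000000
Periods per year m = 1; per-period yield y/m = 0.050000
Number of cashflows N = 7
Cashflows (t years, CF_t, discount factor 1/(1+y/m)^(m*t), PV):
  t = 1.0000: CF_t = 26.000000, DF = 0.952381, PV = 24.761905
  t = 2.0000: CF_t = 26.000000, DF = 0.907029, PV = 23.582766
  t = 3.0000: CF_t = 26.000000, DF = 0.863838, PV = 22.459778
  t = 4.0000: CF_t = 26.000000, DF = 0.822702, PV = 21.390264
  t = 5.0000: CF_t = 26.000000, DF = 0.783526, PV = 20.371680
  t = 6.0000: CF_t = 26.000000, DF = 0.746215, PV = 19.401600
  t = 7.0000: CF_t = 1026.000000, DF = 0.710681, PV = 729.159045
Price P = sum_t PV_t = 861.127038
Convexity numerator sum_t t*(t + 1/m) * CF_t / (1+y/m)^(m*t + 2):
  t = 1.0000: term = 44.919555
  t = 2.0000: term = 128.341586
  t = 3.0000: term = 244.460164
  t = 4.0000: term = 388.032006
  t = 5.0000: term = 554.331438
  t = 6.0000: term = 739.108583
  t = 7.0000: term = 37036.649890
Convexity = (1/P) * sum = 39135.843222 / 861.127038 = 45.447235


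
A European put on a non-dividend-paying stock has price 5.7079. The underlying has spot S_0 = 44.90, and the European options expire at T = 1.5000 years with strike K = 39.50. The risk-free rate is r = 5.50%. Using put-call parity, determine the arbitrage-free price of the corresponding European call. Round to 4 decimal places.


Put-call parity: C - P = S_0 * exp(-qT) - K * exp(-rT).
S_0 * exp(-qT) = 44.9000 * 1.00000000 = 44.90000000
K * exp(-rT) = 39.5000 * 0.92081144 = 36.37205180
C = P + S*exp(-qT) - K*exp(-rT)
C = 5.7079 + 44.90000000 - 36.37205180 = 14.2358

Answer: Call price = 14.2358


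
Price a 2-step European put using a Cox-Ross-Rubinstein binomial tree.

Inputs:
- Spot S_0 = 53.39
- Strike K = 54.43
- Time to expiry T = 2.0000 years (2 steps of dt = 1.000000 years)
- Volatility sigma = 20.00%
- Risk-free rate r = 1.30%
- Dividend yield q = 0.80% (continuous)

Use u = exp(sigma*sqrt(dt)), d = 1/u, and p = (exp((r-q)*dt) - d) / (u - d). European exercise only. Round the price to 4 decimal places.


Answer: Price = V(0,0) = 5.7490

Derivation:
dt = T/N = 1.000000
u = exp(sigma*sqrt(dt)) = 1.221403; d = 1/u = 0.818731
p = (exp((r-q)*dt) - d) / (u - d) = 0.462614
Discount per step: exp(-r*dt) = 0.987084
Stock lattice S(k, i) with i counting down-moves:
  k=0: S(0,0) = 53.3900
  k=1: S(1,0) = 65.2107; S(1,1) = 43.7120
  k=2: S(2,0) = 79.6485; S(2,1) = 53.3900; S(2,2) = 35.7884
Terminal payoffs V(N, i) = max(K - S_T, 0):
  V(2,0) = 0.000000; V(2,1) = 1.040000; V(2,2) = 18.641613
Backward induction: V(k, i) = exp(-r*dt) * [p * V(k+1, i) + (1-p) * V(k+1, i+1)].
  V(1,0) = exp(-r*dt) * [p*0.000000 + (1-p)*1.040000] = 0.551663
  V(1,1) = exp(-r*dt) * [p*1.040000 + (1-p)*18.641613] = 10.363256
  V(0,0) = exp(-r*dt) * [p*0.551663 + (1-p)*10.363256] = 5.749049


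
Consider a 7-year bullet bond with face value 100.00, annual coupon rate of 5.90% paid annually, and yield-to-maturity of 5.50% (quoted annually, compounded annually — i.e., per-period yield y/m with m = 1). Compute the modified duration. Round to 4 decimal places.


Coupon per period c = face * coupon_rate / m = 5.900000
Periods per year m = 1; per-period yield y/m = 0.055000
Number of cashflows N = 7
Cashflows (t years, CF_t, discount factor 1/(1+y/m)^(m*t), PV):
  t = 1.0000: CF_t = 5.900000, DF = 0.947867, PV = 5.592417
  t = 2.0000: CF_t = 5.900000, DF = 0.898452, PV = 5.300869
  t = 3.0000: CF_t = 5.900000, DF = 0.851614, PV = 5.024521
  t = 4.0000: CF_t = 5.900000, DF = 0.807217, PV = 4.762579
  t = 5.0000: CF_t = 5.900000, DF = 0.765134, PV = 4.514293
  t = 6.0000: CF_t = 5.900000, DF = 0.725246, PV = 4.278950
  t = 7.0000: CF_t = 105.900000, DF = 0.687437, PV = 72.799558
Price P = sum_t PV_t = 102.273187
First compute Macaulay numerator sum_t t * PV_t:
  t * PV_t at t = 1.0000: 5.592417
  t * PV_t at t = 2.0000: 10.601739
  t * PV_t at t = 3.0000: 15.073562
  t * PV_t at t = 4.0000: 19.050315
  t * PV_t at t = 5.0000: 22.571463
  t * PV_t at t = 6.0000: 25.673702
  t * PV_t at t = 7.0000: 509.596906
Macaulay duration D = 608.160105 / 102.273187 = 5.946428
Modified duration = D / (1 + y/m) = 5.946428 / (1 + 0.055000) = 5.636424

Answer: Modified duration = 5.6364


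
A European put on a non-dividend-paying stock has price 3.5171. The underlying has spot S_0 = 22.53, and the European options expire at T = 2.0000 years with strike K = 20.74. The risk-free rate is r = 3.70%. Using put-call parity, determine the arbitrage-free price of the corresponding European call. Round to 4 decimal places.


Put-call parity: C - P = S_0 * exp(-qT) - K * exp(-rT).
S_0 * exp(-qT) = 22.5300 * 1.00000000 = 22.53000000
K * exp(-rT) = 20.7400 * 0.92867169 = 19.26065093
C = P + S*exp(-qT) - K*exp(-rT)
C = 3.5171 + 22.53000000 - 19.26065093 = 6.7864

Answer: Call price = 6.7864


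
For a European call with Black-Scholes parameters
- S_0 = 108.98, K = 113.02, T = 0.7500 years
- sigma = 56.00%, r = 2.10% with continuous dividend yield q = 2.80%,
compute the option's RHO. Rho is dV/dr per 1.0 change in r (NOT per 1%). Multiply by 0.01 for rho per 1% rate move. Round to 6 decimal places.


d1 = 0.1566054047; d2 = -0.3283688214
phi(d1) = 0.3940800729; exp(-qT) = 0.9792189646; exp(-rT) = 0.9843733826
N(d2) = 0.3713164071
Rho = K*T*exp(-rT)*N(d2) = 113.0200 * 0.7500 * 0.9843733826 * 0.3713164071 = 30.982793

Answer: Rho = 30.982793


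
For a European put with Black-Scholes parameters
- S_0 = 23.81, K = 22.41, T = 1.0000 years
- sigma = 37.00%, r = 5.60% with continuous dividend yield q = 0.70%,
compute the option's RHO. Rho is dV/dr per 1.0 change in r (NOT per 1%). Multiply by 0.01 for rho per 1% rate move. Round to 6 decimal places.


Answer: Rho = -9.656582

Derivation:
d1 = 0.4812118181; d2 = 0.1112118181
phi(d1) = 0.3553255242; exp(-qT) = 0.9930244429; exp(-rT) = 0.9455391359
N(-d2) = 0.4557241902
Rho = -K*T*exp(-rT)*N(-d2) = -22.4100 * 1.0000 * 0.9455391359 * 0.4557241902 = -9.656582


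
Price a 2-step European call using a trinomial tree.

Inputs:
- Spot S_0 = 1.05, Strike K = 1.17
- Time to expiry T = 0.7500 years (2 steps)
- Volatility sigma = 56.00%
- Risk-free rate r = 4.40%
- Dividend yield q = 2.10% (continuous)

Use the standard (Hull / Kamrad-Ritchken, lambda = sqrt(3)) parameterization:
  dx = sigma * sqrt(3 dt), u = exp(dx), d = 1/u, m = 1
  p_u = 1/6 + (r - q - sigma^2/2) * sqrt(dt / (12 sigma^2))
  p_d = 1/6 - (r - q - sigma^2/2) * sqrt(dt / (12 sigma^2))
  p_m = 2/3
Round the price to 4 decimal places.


Answer: Price = V(0,0) = 0.1515

Derivation:
dt = T/N = 0.375000; dx = sigma*sqrt(3*dt) = 0.593970
u = exp(dx) = 1.811164; d = 1/u = 0.552131
p_u = 0.124430, p_m = 0.666667, p_d = 0.208904
Discount per step: exp(-r*dt) = 0.983635
Stock lattice S(k, j) with j the centered position index:
  k=0: S(0,+0) = 1.0500
  k=1: S(1,-1) = 0.5797; S(1,+0) = 1.0500; S(1,+1) = 1.9017
  k=2: S(2,-2) = 0.3201; S(2,-1) = 0.5797; S(2,+0) = 1.0500; S(2,+1) = 1.9017; S(2,+2) = 3.4443
Terminal payoffs V(N, j) = max(S_T - K, 0):
  V(2,-2) = 0.000000; V(2,-1) = 0.000000; V(2,+0) = 0.000000; V(2,+1) = 0.731722; V(2,+2) = 2.274331
Backward induction: V(k, j) = exp(-r*dt) * [p_u * V(k+1, j+1) + p_m * V(k+1, j) + p_d * V(k+1, j-1)]
  V(1,-1) = exp(-r*dt) * [p_u*0.000000 + p_m*0.000000 + p_d*0.000000] = 0.000000
  V(1,+0) = exp(-r*dt) * [p_u*0.731722 + p_m*0.000000 + p_d*0.000000] = 0.089558
  V(1,+1) = exp(-r*dt) * [p_u*2.274331 + p_m*0.731722 + p_d*0.000000] = 0.758195
  V(0,+0) = exp(-r*dt) * [p_u*0.758195 + p_m*0.089558 + p_d*0.000000] = 0.151526


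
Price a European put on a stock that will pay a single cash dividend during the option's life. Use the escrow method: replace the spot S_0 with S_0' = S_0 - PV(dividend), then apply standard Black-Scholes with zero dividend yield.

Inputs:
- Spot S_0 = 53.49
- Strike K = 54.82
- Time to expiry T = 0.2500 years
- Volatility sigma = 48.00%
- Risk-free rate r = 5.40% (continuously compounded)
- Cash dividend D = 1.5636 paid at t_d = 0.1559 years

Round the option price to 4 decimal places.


PV(D) = D * exp(-r * t_d) = 1.5636 * 0.99161674 = 1.55049193
S_0' = S_0 - PV(D) = 53.4900 - 1.55049193 = 51.93950807
d1 = (ln(S_0'/K) + (r + sigma^2/2)*T) / (sigma*sqrt(T)) = -0.04864732
d2 = d1 - sigma*sqrt(T) = -0.28864732
exp(-rT) = 0.98659072
N(-d1) = 0.51939982; N(-d2) = 0.61357436
P = K * exp(-rT) * N(-d2) - S_0' * N(-d1) = 54.8200 * 0.98659072 * 0.61357436 - 51.93950807 * 0.51939982 = 6.2077

Answer: Price = 6.2077


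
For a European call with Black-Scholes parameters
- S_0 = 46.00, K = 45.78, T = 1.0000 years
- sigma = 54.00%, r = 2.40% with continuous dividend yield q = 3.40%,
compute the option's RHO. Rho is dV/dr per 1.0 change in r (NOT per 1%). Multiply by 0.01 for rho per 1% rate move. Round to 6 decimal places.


d1 = 0.2603594110; d2 = -0.2796405890
phi(d1) = 0.3856473051; exp(-qT) = 0.9665715046; exp(-rT) = 0.9762857098
N(d2) = 0.3898766317
Rho = K*T*exp(-rT)*N(d2) = 45.7800 * 1.0000 * 0.9762857098 * 0.3898766317 = 17.425286

Answer: Rho = 17.425286


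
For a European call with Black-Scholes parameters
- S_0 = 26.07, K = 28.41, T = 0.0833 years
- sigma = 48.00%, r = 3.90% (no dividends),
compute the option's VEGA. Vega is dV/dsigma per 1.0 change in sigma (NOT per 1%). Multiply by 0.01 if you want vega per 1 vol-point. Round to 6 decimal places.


Answer: Vega = 2.611537

Derivation:
d1 = -0.5277395314; d2 = -0.6662758805
phi(d1) = 0.3470824082; exp(-qT) = 1.0000000000; exp(-rT) = 0.9967565713
Vega = S * exp(-qT) * phi(d1) * sqrt(T) = 26.0700 * 1.0000000000 * 0.3470824082 * 0.2886173938 = 2.611537


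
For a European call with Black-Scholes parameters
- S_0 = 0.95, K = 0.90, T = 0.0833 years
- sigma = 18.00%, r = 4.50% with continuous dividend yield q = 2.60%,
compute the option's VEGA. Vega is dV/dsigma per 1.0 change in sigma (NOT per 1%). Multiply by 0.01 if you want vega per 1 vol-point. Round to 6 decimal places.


Answer: Vega = 0.059788

Derivation:
d1 = 1.0971730606; d2 = 1.0452219297
phi(d1) = 0.2185297986; exp(-qT) = 0.9978365437; exp(-rT) = 0.9962585169
Vega = S * exp(-qT) * phi(d1) * sqrt(T) = 0.9500 * 0.9978365437 * 0.2185297986 * 0.2886173938 = 0.059788


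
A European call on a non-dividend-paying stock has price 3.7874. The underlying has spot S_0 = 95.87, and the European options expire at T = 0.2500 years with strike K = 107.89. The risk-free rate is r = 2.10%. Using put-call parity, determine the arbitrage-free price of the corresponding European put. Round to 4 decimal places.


Put-call parity: C - P = S_0 * exp(-qT) - K * exp(-rT).
S_0 * exp(-qT) = 95.8700 * 1.00000000 = 95.87000000
K * exp(-rT) = 107.8900 * 0.99476376 = 107.32506176
P = C - S*exp(-qT) + K*exp(-rT)
P = 3.7874 - 95.87000000 + 107.32506176 = 15.2425

Answer: Put price = 15.2425


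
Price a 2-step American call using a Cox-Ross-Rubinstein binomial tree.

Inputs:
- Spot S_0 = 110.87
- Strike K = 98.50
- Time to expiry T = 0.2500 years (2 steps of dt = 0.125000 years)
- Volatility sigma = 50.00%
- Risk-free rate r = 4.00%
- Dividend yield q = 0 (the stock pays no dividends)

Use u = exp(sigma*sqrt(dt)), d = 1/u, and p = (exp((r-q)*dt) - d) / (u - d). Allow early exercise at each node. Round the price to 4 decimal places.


Answer: Price = V(0,0) = 19.0920

Derivation:
dt = T/N = 0.125000
u = exp(sigma*sqrt(dt)) = 1.193365; d = 1/u = 0.837967
p = (exp((r-q)*dt) - d) / (u - d) = 0.470025
Discount per step: exp(-r*dt) = 0.995012
Stock lattice S(k, i) with i counting down-moves:
  k=0: S(0,0) = 110.8700
  k=1: S(1,0) = 132.3083; S(1,1) = 92.9054
  k=2: S(2,0) = 157.8921; S(2,1) = 110.8700; S(2,2) = 77.8516
Terminal payoffs V(N, i) = max(S_T - K, 0):
  V(2,0) = 59.392076; V(2,1) = 12.370000; V(2,2) = 0.000000
Backward induction: V(k, i) = exp(-r*dt) * [p * V(k+1, i) + (1-p) * V(k+1, i+1)]; then take max(V_cont, immediate exercise) for American.
  V(1,0) = exp(-r*dt) * [p*59.392076 + (1-p)*12.370000] = 34.299602; exercise = 33.808331; V(1,0) = max -> 34.299602
  V(1,1) = exp(-r*dt) * [p*12.370000 + (1-p)*0.000000] = 5.785205; exercise = 0.000000; V(1,1) = max -> 5.785205
  V(0,0) = exp(-r*dt) * [p*34.299602 + (1-p)*5.785205] = 19.091972; exercise = 12.370000; V(0,0) = max -> 19.091972


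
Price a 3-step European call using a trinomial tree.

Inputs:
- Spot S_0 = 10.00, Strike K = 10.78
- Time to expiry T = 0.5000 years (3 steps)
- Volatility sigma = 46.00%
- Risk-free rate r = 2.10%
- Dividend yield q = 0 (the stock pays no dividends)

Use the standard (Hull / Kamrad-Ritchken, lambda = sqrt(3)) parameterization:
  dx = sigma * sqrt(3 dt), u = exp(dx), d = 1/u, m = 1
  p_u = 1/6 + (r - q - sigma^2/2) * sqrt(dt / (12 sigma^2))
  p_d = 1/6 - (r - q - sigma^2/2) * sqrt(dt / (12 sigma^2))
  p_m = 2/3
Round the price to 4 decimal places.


dt = T/N = 0.166667; dx = sigma*sqrt(3*dt) = 0.325269
u = exp(dx) = 1.384403; d = 1/u = 0.722333
p_u = 0.144941, p_m = 0.666667, p_d = 0.188392
Discount per step: exp(-r*dt) = 0.996506
Stock lattice S(k, j) with j the centered position index:
  k=0: S(0,+0) = 10.0000
  k=1: S(1,-1) = 7.2233; S(1,+0) = 10.0000; S(1,+1) = 13.8440
  k=2: S(2,-2) = 5.2176; S(2,-1) = 7.2233; S(2,+0) = 10.0000; S(2,+1) = 13.8440; S(2,+2) = 19.1657
  k=3: S(3,-3) = 3.7689; S(3,-2) = 5.2176; S(3,-1) = 7.2233; S(3,+0) = 10.0000; S(3,+1) = 13.8440; S(3,+2) = 19.1657; S(3,+3) = 26.5331
Terminal payoffs V(N, j) = max(S_T - K, 0):
  V(3,-3) = 0.000000; V(3,-2) = 0.000000; V(3,-1) = 0.000000; V(3,+0) = 0.000000; V(3,+1) = 3.064032; V(3,+2) = 8.385721; V(3,+3) = 15.753085
Backward induction: V(k, j) = exp(-r*dt) * [p_u * V(k+1, j+1) + p_m * V(k+1, j) + p_d * V(k+1, j-1)]
  V(2,-2) = exp(-r*dt) * [p_u*0.000000 + p_m*0.000000 + p_d*0.000000] = 0.000000
  V(2,-1) = exp(-r*dt) * [p_u*0.000000 + p_m*0.000000 + p_d*0.000000] = 0.000000
  V(2,+0) = exp(-r*dt) * [p_u*3.064032 + p_m*0.000000 + p_d*0.000000] = 0.442552
  V(2,+1) = exp(-r*dt) * [p_u*8.385721 + p_m*3.064032 + p_d*0.000000] = 3.246740
  V(2,+2) = exp(-r*dt) * [p_u*15.753085 + p_m*8.385721 + p_d*3.064032] = 8.421463
  V(1,-1) = exp(-r*dt) * [p_u*0.442552 + p_m*0.000000 + p_d*0.000000] = 0.063920
  V(1,+0) = exp(-r*dt) * [p_u*3.246740 + p_m*0.442552 + p_d*0.000000] = 0.762946
  V(1,+1) = exp(-r*dt) * [p_u*8.421463 + p_m*3.246740 + p_d*0.442552] = 3.456364
  V(0,+0) = exp(-r*dt) * [p_u*3.456364 + p_m*0.762946 + p_d*0.063920] = 1.018072

Answer: Price = V(0,0) = 1.0181


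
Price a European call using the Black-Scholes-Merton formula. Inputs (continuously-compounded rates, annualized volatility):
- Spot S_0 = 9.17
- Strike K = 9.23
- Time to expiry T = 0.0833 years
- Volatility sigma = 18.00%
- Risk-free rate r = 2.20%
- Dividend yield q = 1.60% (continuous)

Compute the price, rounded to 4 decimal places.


d1 = (ln(S/K) + (r - q + 0.5*sigma^2) * T) / (sigma * sqrt(T)) = -0.08994034
d2 = d1 - sigma * sqrt(T) = -0.14189147
exp(-rT) = 0.99816908; exp(-qT) = 0.99866809
C = S_0 * exp(-qT) * N(d1) - K * exp(-rT) * N(d2)
N(d1) = 0.46416731; N(d2) = 0.44358287
C = 9.1700 * 0.99866809 * 0.46416731 - 9.2300 * 0.99816908 * 0.44358287 = 0.1640

Answer: Price = 0.1640


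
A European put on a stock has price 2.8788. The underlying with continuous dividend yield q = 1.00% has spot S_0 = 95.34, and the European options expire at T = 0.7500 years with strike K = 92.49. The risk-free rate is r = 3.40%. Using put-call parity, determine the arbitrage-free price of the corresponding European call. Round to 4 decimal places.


Put-call parity: C - P = S_0 * exp(-qT) - K * exp(-rT).
S_0 * exp(-qT) = 95.3400 * 0.99252805 = 94.62762475
K * exp(-rT) = 92.4900 * 0.97482238 = 90.16132183
C = P + S*exp(-qT) - K*exp(-rT)
C = 2.8788 + 94.62762475 - 90.16132183 = 7.3451

Answer: Call price = 7.3451


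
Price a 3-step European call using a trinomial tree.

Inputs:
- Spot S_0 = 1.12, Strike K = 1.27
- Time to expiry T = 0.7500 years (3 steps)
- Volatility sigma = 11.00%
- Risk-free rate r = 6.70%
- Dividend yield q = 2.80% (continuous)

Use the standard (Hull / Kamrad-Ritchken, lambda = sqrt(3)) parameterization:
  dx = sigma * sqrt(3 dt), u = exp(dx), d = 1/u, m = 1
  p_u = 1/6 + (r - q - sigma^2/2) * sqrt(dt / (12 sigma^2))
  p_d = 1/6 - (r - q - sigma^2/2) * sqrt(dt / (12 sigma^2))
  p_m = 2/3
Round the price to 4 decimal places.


dt = T/N = 0.250000; dx = sigma*sqrt(3*dt) = 0.095263
u = exp(dx) = 1.099948; d = 1/u = 0.909134
p_u = 0.209902, p_m = 0.666667, p_d = 0.123431
Discount per step: exp(-r*dt) = 0.983390
Stock lattice S(k, j) with j the centered position index:
  k=0: S(0,+0) = 1.1200
  k=1: S(1,-1) = 1.0182; S(1,+0) = 1.1200; S(1,+1) = 1.2319
  k=2: S(2,-2) = 0.9257; S(2,-1) = 1.0182; S(2,+0) = 1.1200; S(2,+1) = 1.2319; S(2,+2) = 1.3551
  k=3: S(3,-3) = 0.8416; S(3,-2) = 0.9257; S(3,-1) = 1.0182; S(3,+0) = 1.1200; S(3,+1) = 1.2319; S(3,+2) = 1.3551; S(3,+3) = 1.4905
Terminal payoffs V(N, j) = max(S_T - K, 0):
  V(3,-3) = 0.000000; V(3,-2) = 0.000000; V(3,-1) = 0.000000; V(3,+0) = 0.000000; V(3,+1) = 0.000000; V(3,+2) = 0.085072; V(3,+3) = 0.220508
Backward induction: V(k, j) = exp(-r*dt) * [p_u * V(k+1, j+1) + p_m * V(k+1, j) + p_d * V(k+1, j-1)]
  V(2,-2) = exp(-r*dt) * [p_u*0.000000 + p_m*0.000000 + p_d*0.000000] = 0.000000
  V(2,-1) = exp(-r*dt) * [p_u*0.000000 + p_m*0.000000 + p_d*0.000000] = 0.000000
  V(2,+0) = exp(-r*dt) * [p_u*0.000000 + p_m*0.000000 + p_d*0.000000] = 0.000000
  V(2,+1) = exp(-r*dt) * [p_u*0.085072 + p_m*0.000000 + p_d*0.000000] = 0.017560
  V(2,+2) = exp(-r*dt) * [p_u*0.220508 + p_m*0.085072 + p_d*0.000000] = 0.101289
  V(1,-1) = exp(-r*dt) * [p_u*0.000000 + p_m*0.000000 + p_d*0.000000] = 0.000000
  V(1,+0) = exp(-r*dt) * [p_u*0.017560 + p_m*0.000000 + p_d*0.000000] = 0.003625
  V(1,+1) = exp(-r*dt) * [p_u*0.101289 + p_m*0.017560 + p_d*0.000000] = 0.032420
  V(0,+0) = exp(-r*dt) * [p_u*0.032420 + p_m*0.003625 + p_d*0.000000] = 0.009068

Answer: Price = V(0,0) = 0.0091


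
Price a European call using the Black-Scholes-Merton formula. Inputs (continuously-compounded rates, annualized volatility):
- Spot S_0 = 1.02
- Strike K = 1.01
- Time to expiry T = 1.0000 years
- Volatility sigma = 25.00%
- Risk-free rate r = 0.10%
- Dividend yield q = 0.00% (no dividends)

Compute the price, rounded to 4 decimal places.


d1 = (ln(S/K) + (r - q + 0.5*sigma^2) * T) / (sigma * sqrt(T)) = 0.16840919
d2 = d1 - sigma * sqrt(T) = -0.08159081
exp(-rT) = 0.99900050; exp(-qT) = 1.00000000
C = S_0 * exp(-qT) * N(d1) - K * exp(-rT) * N(d2)
N(d1) = 0.56686931; N(d2) = 0.46748605
C = 1.0200 * 1.00000000 * 0.56686931 - 1.0100 * 0.99900050 * 0.46748605 = 0.1065

Answer: Price = 0.1065


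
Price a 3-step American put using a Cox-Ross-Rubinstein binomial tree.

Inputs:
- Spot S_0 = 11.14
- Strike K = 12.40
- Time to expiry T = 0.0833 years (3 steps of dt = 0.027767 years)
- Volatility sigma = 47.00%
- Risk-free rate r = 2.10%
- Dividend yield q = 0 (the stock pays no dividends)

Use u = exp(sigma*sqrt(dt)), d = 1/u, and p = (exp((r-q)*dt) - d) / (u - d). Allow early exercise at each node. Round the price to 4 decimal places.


Answer: Price = V(0,0) = 1.4391

Derivation:
dt = T/N = 0.027767
u = exp(sigma*sqrt(dt)) = 1.081466; d = 1/u = 0.924671
p = (exp((r-q)*dt) - d) / (u - d) = 0.484151
Discount per step: exp(-r*dt) = 0.999417
Stock lattice S(k, i) with i counting down-moves:
  k=0: S(0,0) = 11.1400
  k=1: S(1,0) = 12.0475; S(1,1) = 10.3008
  k=2: S(2,0) = 13.0290; S(2,1) = 11.1400; S(2,2) = 9.5249
  k=3: S(3,0) = 14.0904; S(3,1) = 12.0475; S(3,2) = 10.3008; S(3,3) = 8.8074
Terminal payoffs V(N, i) = max(K - S_T, 0):
  V(3,0) = 0.000000; V(3,1) = 0.352467; V(3,2) = 2.099169; V(3,3) = 3.592627
Backward induction: V(k, i) = exp(-r*dt) * [p * V(k+1, i) + (1-p) * V(k+1, i+1)]; then take max(V_cont, immediate exercise) for American.
  V(2,0) = exp(-r*dt) * [p*0.000000 + (1-p)*0.352467] = 0.181714; exercise = 0.000000; V(2,0) = max -> 0.181714
  V(2,1) = exp(-r*dt) * [p*0.352467 + (1-p)*2.099169] = 1.252772; exercise = 1.260000; V(2,1) = max -> 1.260000
  V(2,2) = exp(-r*dt) * [p*2.099169 + (1-p)*3.592627] = 2.867896; exercise = 2.875124; V(2,2) = max -> 2.875124
  V(1,0) = exp(-r*dt) * [p*0.181714 + (1-p)*1.260000] = 0.737517; exercise = 0.352467; V(1,0) = max -> 0.737517
  V(1,1) = exp(-r*dt) * [p*1.260000 + (1-p)*2.875124] = 2.091941; exercise = 2.099169; V(1,1) = max -> 2.099169
  V(0,0) = exp(-r*dt) * [p*0.737517 + (1-p)*2.099169] = 1.439085; exercise = 1.260000; V(0,0) = max -> 1.439085
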